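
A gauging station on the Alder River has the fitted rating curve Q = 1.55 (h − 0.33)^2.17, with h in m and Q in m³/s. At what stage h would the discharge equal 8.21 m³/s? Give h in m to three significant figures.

h − h₀ = (Q/C)^(1/b) = (8.21/1.55)^(1/2.17) = 2.156 m
h = 0.33 + 2.156 = 2.486 m

2.49 m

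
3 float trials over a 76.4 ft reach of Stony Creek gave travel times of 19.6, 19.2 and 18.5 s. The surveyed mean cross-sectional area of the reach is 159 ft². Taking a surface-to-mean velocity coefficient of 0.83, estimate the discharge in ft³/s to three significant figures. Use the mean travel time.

528 ft³/s

t̄ = (19.6 + 19.2 + 18.5) / 3 = 19.1 s
v_surface = L / t̄ = 76.4 / 19.1 = 4.000 ft/s
v_mean = 0.83 × 4.000 = 3.320 ft/s
Q = A × v_mean = 159 × 3.320 = 527.9 ft³/s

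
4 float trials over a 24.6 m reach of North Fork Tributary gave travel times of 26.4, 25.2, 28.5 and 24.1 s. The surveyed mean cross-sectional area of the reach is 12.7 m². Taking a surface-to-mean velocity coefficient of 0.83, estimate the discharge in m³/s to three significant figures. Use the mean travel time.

9.95 m³/s

t̄ = (26.4 + 25.2 + 28.5 + 24.1) / 4 = 26.05 s
v_surface = L / t̄ = 24.6 / 26.05 = 0.9443 m/s
v_mean = 0.83 × 0.9443 = 0.7838 m/s
Q = A × v_mean = 12.7 × 0.7838 = 9.954 m³/s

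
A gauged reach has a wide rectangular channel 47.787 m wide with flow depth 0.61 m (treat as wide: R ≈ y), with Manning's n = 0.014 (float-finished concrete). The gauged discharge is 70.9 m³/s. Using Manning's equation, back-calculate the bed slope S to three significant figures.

A = b·y = 47.787 × 0.61 = 29.15 m²
Wide channel: R ≈ y = 0.61 m
S = (Q·n / (1·A·R^(2/3)))² = (70.9×0.014 / (1×29.15×0.7193))² = 0.002241

0.00224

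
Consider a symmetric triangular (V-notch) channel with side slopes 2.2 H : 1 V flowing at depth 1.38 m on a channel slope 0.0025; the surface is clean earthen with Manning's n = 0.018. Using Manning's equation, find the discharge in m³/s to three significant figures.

A = z·y² = 2.2×1.38² = 4.190 m²
P = 2y√(1+z²) = 2×1.38×√(1+2.2²) = 6.670 m
R = A/P = 4.190/6.670 = 0.6282 m
Q = (1/n)·A·R^(2/3)·S^(1/2) = (1/0.018) × 4.190 × 0.6282^(2/3) × 0.0025^(1/2) = 8.536 m³/s

8.54 m³/s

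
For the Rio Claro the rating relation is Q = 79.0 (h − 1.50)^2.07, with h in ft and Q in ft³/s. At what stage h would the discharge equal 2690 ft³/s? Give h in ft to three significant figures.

7.00 ft

h − h₀ = (Q/C)^(1/b) = (2690/79.0)^(1/2.07) = 5.497 ft
h = 1.50 + 5.497 = 6.997 ft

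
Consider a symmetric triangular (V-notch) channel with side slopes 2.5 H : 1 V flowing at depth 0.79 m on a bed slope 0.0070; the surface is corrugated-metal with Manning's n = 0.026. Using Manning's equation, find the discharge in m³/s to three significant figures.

A = z·y² = 2.5×0.79² = 1.560 m²
P = 2y√(1+z²) = 2×0.79×√(1+2.5²) = 4.254 m
R = A/P = 1.560/4.254 = 0.3667 m
Q = (1/n)·A·R^(2/3)·S^(1/2) = (1/0.026) × 1.560 × 0.3667^(2/3) × 0.0070^(1/2) = 2.572 m³/s

2.57 m³/s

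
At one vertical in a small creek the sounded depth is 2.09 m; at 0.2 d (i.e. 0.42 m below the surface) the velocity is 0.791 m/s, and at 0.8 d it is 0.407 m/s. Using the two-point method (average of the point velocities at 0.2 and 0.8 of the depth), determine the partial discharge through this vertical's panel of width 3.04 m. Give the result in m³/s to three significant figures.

3.81 m³/s

v̄ = (0.791 + 0.407) / 2 = 0.5990 m/s
q = v̄ × d × w = 0.5990 × 2.09 × 3.04 = 3.806 m³/s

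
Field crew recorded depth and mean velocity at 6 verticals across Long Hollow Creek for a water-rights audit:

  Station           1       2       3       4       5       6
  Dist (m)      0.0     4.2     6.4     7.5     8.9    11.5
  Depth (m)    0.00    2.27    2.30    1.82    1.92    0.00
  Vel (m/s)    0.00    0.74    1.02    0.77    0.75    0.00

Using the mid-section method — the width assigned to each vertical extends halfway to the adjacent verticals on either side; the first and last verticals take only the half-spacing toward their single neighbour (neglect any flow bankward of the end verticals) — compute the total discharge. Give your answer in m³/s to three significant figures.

w_2 = (6.4 − 0.0)/2 = 3.2 m; q_2 = 0.74 × 2.27 × 3.2 = 5.375 m³/s
w_3 = (7.5 − 4.2)/2 = 1.65 m; q_3 = 1.02 × 2.30 × 1.65 = 3.871 m³/s
w_4 = (8.9 − 6.4)/2 = 1.25 m; q_4 = 0.77 × 1.82 × 1.25 = 1.752 m³/s
w_5 = (11.5 − 7.5)/2 = 2 m; q_5 = 0.75 × 1.92 × 2 = 2.880 m³/s
Stations 1, 6 contribute zero (depth or velocity is 0).
Q = Σ qᵢ = 13.88 m³/s

13.9 m³/s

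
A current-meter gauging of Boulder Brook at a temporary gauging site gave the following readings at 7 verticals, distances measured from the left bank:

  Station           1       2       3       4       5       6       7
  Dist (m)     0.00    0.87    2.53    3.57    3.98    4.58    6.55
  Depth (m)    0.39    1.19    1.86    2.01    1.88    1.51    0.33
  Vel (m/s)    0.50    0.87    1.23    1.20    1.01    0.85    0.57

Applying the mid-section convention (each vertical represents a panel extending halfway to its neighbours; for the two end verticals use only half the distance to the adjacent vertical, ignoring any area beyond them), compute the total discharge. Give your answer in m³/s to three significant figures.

w_1 = (0.87 − 0.00)/2 = 0.435 m; q_1 = 0.50 × 0.39 × 0.435 = 0.08483 m³/s
w_2 = (2.53 − 0.00)/2 = 1.265 m; q_2 = 0.87 × 1.19 × 1.265 = 1.310 m³/s
w_3 = (3.57 − 0.87)/2 = 1.35 m; q_3 = 1.23 × 1.86 × 1.35 = 3.089 m³/s
w_4 = (3.98 − 2.53)/2 = 0.725 m; q_4 = 1.20 × 2.01 × 0.725 = 1.749 m³/s
w_5 = (4.58 − 3.57)/2 = 0.505 m; q_5 = 1.01 × 1.88 × 0.505 = 0.9589 m³/s
w_6 = (6.55 − 3.98)/2 = 1.285 m; q_6 = 0.85 × 1.51 × 1.285 = 1.649 m³/s
w_7 = (6.55 − 4.58)/2 = 0.985 m; q_7 = 0.57 × 0.33 × 0.985 = 0.1853 m³/s
Q = Σ qᵢ = 9.025 m³/s

9.03 m³/s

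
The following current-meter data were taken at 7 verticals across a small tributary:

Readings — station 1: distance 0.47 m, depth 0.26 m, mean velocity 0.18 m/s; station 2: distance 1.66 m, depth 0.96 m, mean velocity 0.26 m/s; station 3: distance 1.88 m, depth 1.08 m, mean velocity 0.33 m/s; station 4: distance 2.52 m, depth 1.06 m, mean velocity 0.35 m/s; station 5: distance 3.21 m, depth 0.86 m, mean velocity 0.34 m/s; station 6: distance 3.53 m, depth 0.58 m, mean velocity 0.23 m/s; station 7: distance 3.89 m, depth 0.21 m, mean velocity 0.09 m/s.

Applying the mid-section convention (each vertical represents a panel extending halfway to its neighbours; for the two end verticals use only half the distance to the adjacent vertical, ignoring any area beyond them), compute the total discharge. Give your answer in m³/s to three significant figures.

w_1 = (1.66 − 0.47)/2 = 0.595 m; q_1 = 0.18 × 0.26 × 0.595 = 0.02785 m³/s
w_2 = (1.88 − 0.47)/2 = 0.705 m; q_2 = 0.26 × 0.96 × 0.705 = 0.1760 m³/s
w_3 = (2.52 − 1.66)/2 = 0.43 m; q_3 = 0.33 × 1.08 × 0.43 = 0.1533 m³/s
w_4 = (3.21 − 1.88)/2 = 0.665 m; q_4 = 0.35 × 1.06 × 0.665 = 0.2467 m³/s
w_5 = (3.53 − 2.52)/2 = 0.505 m; q_5 = 0.34 × 0.86 × 0.505 = 0.1477 m³/s
w_6 = (3.89 − 3.21)/2 = 0.34 m; q_6 = 0.23 × 0.58 × 0.34 = 0.04536 m³/s
w_7 = (3.89 − 3.53)/2 = 0.18 m; q_7 = 0.09 × 0.21 × 0.18 = 0.003402 m³/s
Q = Σ qᵢ = 0.8002 m³/s

0.800 m³/s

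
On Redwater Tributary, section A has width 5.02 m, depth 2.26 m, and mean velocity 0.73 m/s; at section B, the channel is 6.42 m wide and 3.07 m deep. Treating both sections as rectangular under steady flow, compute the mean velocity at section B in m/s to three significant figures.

Q = A₁V₁ = (5.02×2.26) × 0.73 = 8.282 m³/s
A₂ = 6.42 × 3.07 = 19.71 m²
V₂ = Q/A₂ = 8.282/19.71 = 0.4202 m/s

0.420 m/s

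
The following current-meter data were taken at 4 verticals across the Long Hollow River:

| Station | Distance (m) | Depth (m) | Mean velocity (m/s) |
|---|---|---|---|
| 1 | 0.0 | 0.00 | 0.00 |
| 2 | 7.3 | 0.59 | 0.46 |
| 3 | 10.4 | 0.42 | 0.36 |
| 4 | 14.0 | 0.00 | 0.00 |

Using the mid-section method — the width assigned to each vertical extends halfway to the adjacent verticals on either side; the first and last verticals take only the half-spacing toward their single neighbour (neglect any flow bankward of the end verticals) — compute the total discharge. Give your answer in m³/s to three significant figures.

w_2 = (10.4 − 0.0)/2 = 5.2 m; q_2 = 0.46 × 0.59 × 5.2 = 1.411 m³/s
w_3 = (14.0 − 7.3)/2 = 3.35 m; q_3 = 0.36 × 0.42 × 3.35 = 0.5065 m³/s
Stations 1, 4 contribute zero (depth or velocity is 0).
Q = Σ qᵢ = 1.918 m³/s

1.92 m³/s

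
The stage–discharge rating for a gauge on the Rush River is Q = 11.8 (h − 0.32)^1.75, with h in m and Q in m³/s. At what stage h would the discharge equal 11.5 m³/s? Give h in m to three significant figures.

1.31 m

h − h₀ = (Q/C)^(1/b) = (11.5/11.8)^(1/1.75) = 0.9854 m
h = 0.32 + 0.9854 = 1.305 m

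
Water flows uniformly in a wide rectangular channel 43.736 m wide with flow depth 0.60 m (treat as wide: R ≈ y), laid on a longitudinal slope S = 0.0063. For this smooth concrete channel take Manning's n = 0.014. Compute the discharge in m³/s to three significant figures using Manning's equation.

106 m³/s

A = b·y = 43.736 × 0.60 = 26.24 m²
Wide channel: R ≈ y = 0.60 m
Q = (1/n)·A·R^(2/3)·S^(1/2) = (1/0.014) × 26.24 × 0.6000^(2/3) × 0.0063^(1/2) = 105.8 m³/s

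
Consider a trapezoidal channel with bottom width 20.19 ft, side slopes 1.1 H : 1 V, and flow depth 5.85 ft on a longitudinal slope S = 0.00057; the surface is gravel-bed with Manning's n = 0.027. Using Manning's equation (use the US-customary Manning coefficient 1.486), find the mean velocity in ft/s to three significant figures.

3.39 ft/s

A = (b + z·y)·y = (20.19 + 1.1×5.85)×5.85 = 155.8 ft²
P = b + 2y√(1+z²) = 20.19 + 2×5.85×√(1+1.1²) = 37.58 ft
R = A/P = 155.8/37.58 = 4.144 ft
Q = (1.486/n)·A·R^(2/3)·S^(1/2) = (1.486/0.027) × 155.8 × 4.144^(2/3) × 0.00057^(1/2) = 528.0 ft³/s
V = Q/A = 528.0/155.8 = 3.390 ft/s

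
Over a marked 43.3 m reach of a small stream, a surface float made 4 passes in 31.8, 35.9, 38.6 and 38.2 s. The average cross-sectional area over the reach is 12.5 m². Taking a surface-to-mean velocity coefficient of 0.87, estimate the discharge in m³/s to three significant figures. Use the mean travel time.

13.0 m³/s

t̄ = (31.8 + 35.9 + 38.6 + 38.2) / 4 = 36.125 s
v_surface = L / t̄ = 43.3 / 36.125 = 1.199 m/s
v_mean = 0.87 × 1.199 = 1.043 m/s
Q = A × v_mean = 12.5 × 1.043 = 13.03 m³/s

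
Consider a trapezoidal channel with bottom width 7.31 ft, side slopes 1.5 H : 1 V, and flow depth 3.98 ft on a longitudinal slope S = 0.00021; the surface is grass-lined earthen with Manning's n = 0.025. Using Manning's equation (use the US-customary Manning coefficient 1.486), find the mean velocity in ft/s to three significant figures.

A = (b + z·y)·y = (7.31 + 1.5×3.98)×3.98 = 52.85 ft²
P = b + 2y√(1+z²) = 7.31 + 2×3.98×√(1+1.5²) = 21.66 ft
R = A/P = 52.85/21.66 = 2.440 ft
Q = (1.486/n)·A·R^(2/3)·S^(1/2) = (1.486/0.025) × 52.85 × 2.440^(2/3) × 0.00021^(1/2) = 82.52 ft³/s
V = Q/A = 82.52/52.85 = 1.561 ft/s

1.56 ft/s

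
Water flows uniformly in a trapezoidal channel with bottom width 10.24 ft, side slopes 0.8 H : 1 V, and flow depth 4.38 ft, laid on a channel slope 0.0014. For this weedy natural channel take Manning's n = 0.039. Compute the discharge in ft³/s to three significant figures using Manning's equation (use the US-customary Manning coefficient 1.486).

171 ft³/s

A = (b + z·y)·y = (10.24 + 0.8×4.38)×4.38 = 60.20 ft²
P = b + 2y√(1+z²) = 10.24 + 2×4.38×√(1+0.8²) = 21.46 ft
R = A/P = 60.20/21.46 = 2.805 ft
Q = (1.486/n)·A·R^(2/3)·S^(1/2) = (1.486/0.039) × 60.20 × 2.805^(2/3) × 0.0014^(1/2) = 170.7 ft³/s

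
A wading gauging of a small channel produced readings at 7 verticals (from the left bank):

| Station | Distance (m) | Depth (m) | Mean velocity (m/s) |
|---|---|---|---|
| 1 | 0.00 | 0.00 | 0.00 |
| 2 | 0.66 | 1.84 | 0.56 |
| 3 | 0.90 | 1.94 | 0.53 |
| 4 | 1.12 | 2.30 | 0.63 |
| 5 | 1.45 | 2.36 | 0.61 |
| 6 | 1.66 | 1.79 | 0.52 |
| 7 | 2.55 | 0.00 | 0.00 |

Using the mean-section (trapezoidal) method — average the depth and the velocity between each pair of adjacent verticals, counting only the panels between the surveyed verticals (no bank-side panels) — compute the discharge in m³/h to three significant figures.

Panel 1-2: Δb = 0.66 m, d̄ = (0.00+1.84)/2 = 0.92, v̄ = (0.00+0.56)/2 = 0.28 → q = 0.66×0.92×0.28 = 0.1700 m³/s
Panel 2-3: Δb = 0.24 m, d̄ = (1.84+1.94)/2 = 1.89, v̄ = (0.56+0.53)/2 = 0.545 → q = 0.24×1.89×0.545 = 0.2472 m³/s
Panel 3-4: Δb = 0.22 m, d̄ = (1.94+2.30)/2 = 2.12, v̄ = (0.53+0.63)/2 = 0.58 → q = 0.22×2.12×0.58 = 0.2705 m³/s
Panel 4-5: Δb = 0.33 m, d̄ = (2.30+2.36)/2 = 2.33, v̄ = (0.63+0.61)/2 = 0.62 → q = 0.33×2.33×0.62 = 0.4767 m³/s
Panel 5-6: Δb = 0.21 m, d̄ = (2.36+1.79)/2 = 2.075, v̄ = (0.61+0.52)/2 = 0.565 → q = 0.21×2.075×0.565 = 0.2462 m³/s
Panel 6-7: Δb = 0.89 m, d̄ = (1.79+0.00)/2 = 0.895, v̄ = (0.52+0.00)/2 = 0.26 → q = 0.89×0.895×0.26 = 0.2071 m³/s
Q = Σ q = 1.618 m³/s
= 1.618 × 3600 = 5824 m³/h

5820 m³/h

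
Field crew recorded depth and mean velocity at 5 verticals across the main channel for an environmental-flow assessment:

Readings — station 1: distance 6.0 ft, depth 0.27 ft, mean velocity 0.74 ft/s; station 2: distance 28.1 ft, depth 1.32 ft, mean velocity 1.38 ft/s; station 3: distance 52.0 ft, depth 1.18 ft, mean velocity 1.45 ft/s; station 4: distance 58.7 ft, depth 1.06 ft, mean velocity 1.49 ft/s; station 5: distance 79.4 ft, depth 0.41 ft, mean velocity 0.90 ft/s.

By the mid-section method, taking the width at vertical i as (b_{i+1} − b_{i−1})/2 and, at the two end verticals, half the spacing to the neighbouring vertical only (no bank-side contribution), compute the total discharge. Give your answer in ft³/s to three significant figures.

w_1 = (28.1 − 6.0)/2 = 11.05 ft; q_1 = 0.74 × 0.27 × 11.05 = 2.208 ft³/s
w_2 = (52.0 − 6.0)/2 = 23 ft; q_2 = 1.38 × 1.32 × 23 = 41.90 ft³/s
w_3 = (58.7 − 28.1)/2 = 15.3 ft; q_3 = 1.45 × 1.18 × 15.3 = 26.18 ft³/s
w_4 = (79.4 − 52.0)/2 = 13.7 ft; q_4 = 1.49 × 1.06 × 13.7 = 21.64 ft³/s
w_5 = (79.4 − 58.7)/2 = 10.35 ft; q_5 = 0.90 × 0.41 × 10.35 = 3.819 ft³/s
Q = Σ qᵢ = 95.74 ft³/s

95.7 ft³/s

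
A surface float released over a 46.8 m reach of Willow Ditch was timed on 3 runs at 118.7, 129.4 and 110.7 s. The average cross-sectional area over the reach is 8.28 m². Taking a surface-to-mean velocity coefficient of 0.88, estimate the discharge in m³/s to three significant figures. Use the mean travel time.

t̄ = (118.7 + 129.4 + 110.7) / 3 = 119.6 s
v_surface = L / t̄ = 46.8 / 119.6 = 0.3913 m/s
v_mean = 0.88 × 0.3913 = 0.3443 m/s
Q = A × v_mean = 8.28 × 0.3443 = 2.851 m³/s

2.85 m³/s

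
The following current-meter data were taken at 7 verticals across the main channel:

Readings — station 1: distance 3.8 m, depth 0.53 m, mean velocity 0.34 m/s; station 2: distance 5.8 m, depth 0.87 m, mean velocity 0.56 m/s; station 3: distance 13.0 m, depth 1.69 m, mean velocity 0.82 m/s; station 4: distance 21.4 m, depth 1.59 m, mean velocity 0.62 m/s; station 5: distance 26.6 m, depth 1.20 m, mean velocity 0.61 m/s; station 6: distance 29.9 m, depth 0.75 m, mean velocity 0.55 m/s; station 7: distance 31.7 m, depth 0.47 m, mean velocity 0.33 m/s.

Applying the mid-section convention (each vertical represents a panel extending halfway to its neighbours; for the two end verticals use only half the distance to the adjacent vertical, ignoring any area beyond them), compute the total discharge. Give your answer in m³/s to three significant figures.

w_1 = (5.8 − 3.8)/2 = 1 m; q_1 = 0.34 × 0.53 × 1 = 0.1802 m³/s
w_2 = (13.0 − 3.8)/2 = 4.6 m; q_2 = 0.56 × 0.87 × 4.6 = 2.241 m³/s
w_3 = (21.4 − 5.8)/2 = 7.8 m; q_3 = 0.82 × 1.69 × 7.8 = 10.81 m³/s
w_4 = (26.6 − 13.0)/2 = 6.8 m; q_4 = 0.62 × 1.59 × 6.8 = 6.703 m³/s
w_5 = (29.9 − 21.4)/2 = 4.25 m; q_5 = 0.61 × 1.20 × 4.25 = 3.111 m³/s
w_6 = (31.7 − 26.6)/2 = 2.55 m; q_6 = 0.55 × 0.75 × 2.55 = 1.052 m³/s
w_7 = (31.7 − 29.9)/2 = 0.9 m; q_7 = 0.33 × 0.47 × 0.9 = 0.1396 m³/s
Q = Σ qᵢ = 24.24 m³/s

24.2 m³/s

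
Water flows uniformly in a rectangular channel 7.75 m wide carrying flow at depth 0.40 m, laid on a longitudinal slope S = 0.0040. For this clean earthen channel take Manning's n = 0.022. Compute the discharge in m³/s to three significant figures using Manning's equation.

4.53 m³/s

A = b·y = 7.75 × 0.40 = 3.100 m²
P = b + 2y = 7.75 + 2×0.40 = 8.550 m
R = A/P = 3.100/8.550 = 0.3626 m
Q = (1/n)·A·R^(2/3)·S^(1/2) = (1/0.022) × 3.100 × 0.3626^(2/3) × 0.0040^(1/2) = 4.531 m³/s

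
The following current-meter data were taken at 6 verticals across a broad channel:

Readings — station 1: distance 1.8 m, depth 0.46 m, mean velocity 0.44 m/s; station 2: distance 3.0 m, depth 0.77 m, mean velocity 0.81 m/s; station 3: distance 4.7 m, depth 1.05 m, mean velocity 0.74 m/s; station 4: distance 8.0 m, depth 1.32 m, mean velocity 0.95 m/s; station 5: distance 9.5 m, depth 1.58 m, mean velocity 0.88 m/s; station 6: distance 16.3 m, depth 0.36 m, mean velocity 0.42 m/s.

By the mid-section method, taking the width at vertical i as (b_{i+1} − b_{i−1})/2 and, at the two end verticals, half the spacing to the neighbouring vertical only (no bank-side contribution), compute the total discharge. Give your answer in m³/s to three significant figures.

w_1 = (3.0 − 1.8)/2 = 0.6 m; q_1 = 0.44 × 0.46 × 0.6 = 0.1214 m³/s
w_2 = (4.7 − 1.8)/2 = 1.45 m; q_2 = 0.81 × 0.77 × 1.45 = 0.9044 m³/s
w_3 = (8.0 − 3.0)/2 = 2.5 m; q_3 = 0.74 × 1.05 × 2.5 = 1.943 m³/s
w_4 = (9.5 − 4.7)/2 = 2.4 m; q_4 = 0.95 × 1.32 × 2.4 = 3.010 m³/s
w_5 = (16.3 − 8.0)/2 = 4.15 m; q_5 = 0.88 × 1.58 × 4.15 = 5.770 m³/s
w_6 = (16.3 − 9.5)/2 = 3.4 m; q_6 = 0.42 × 0.36 × 3.4 = 0.5141 m³/s
Q = Σ qᵢ = 12.26 m³/s

12.3 m³/s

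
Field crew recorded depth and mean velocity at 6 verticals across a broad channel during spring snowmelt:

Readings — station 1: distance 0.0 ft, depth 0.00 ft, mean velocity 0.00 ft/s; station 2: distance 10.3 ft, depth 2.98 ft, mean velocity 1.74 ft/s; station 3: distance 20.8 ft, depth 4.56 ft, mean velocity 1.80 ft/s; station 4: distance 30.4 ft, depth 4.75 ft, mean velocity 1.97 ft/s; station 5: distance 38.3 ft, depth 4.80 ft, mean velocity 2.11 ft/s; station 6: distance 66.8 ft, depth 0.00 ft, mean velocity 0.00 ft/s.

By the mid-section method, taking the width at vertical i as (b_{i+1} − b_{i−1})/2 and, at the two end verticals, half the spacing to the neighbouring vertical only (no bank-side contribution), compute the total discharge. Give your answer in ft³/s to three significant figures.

w_2 = (20.8 − 0.0)/2 = 10.4 ft; q_2 = 1.74 × 2.98 × 10.4 = 53.93 ft³/s
w_3 = (30.4 − 10.3)/2 = 10.05 ft; q_3 = 1.80 × 4.56 × 10.05 = 82.49 ft³/s
w_4 = (38.3 − 20.8)/2 = 8.75 ft; q_4 = 1.97 × 4.75 × 8.75 = 81.88 ft³/s
w_5 = (66.8 − 30.4)/2 = 18.2 ft; q_5 = 2.11 × 4.80 × 18.2 = 184.3 ft³/s
Stations 1, 6 contribute zero (depth or velocity is 0).
Q = Σ qᵢ = 402.6 ft³/s

403 ft³/s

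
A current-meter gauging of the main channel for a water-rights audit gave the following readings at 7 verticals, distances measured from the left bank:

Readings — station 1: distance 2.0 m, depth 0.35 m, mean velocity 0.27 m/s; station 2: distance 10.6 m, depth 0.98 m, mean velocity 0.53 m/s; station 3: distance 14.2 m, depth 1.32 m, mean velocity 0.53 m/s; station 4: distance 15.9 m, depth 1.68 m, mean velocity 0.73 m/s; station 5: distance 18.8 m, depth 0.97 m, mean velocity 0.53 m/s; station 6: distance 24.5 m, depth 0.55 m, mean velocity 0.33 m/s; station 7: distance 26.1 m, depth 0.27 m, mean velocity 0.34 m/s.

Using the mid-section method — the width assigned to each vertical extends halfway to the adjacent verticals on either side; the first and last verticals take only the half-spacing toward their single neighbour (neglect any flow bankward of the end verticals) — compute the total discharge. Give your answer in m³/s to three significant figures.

w_1 = (10.6 − 2.0)/2 = 4.3 m; q_1 = 0.27 × 0.35 × 4.3 = 0.4064 m³/s
w_2 = (14.2 − 2.0)/2 = 6.1 m; q_2 = 0.53 × 0.98 × 6.1 = 3.168 m³/s
w_3 = (15.9 − 10.6)/2 = 2.65 m; q_3 = 0.53 × 1.32 × 2.65 = 1.854 m³/s
w_4 = (18.8 − 14.2)/2 = 2.3 m; q_4 = 0.73 × 1.68 × 2.3 = 2.821 m³/s
w_5 = (24.5 − 15.9)/2 = 4.3 m; q_5 = 0.53 × 0.97 × 4.3 = 2.211 m³/s
w_6 = (26.1 − 18.8)/2 = 3.65 m; q_6 = 0.33 × 0.55 × 3.65 = 0.6625 m³/s
w_7 = (26.1 − 24.5)/2 = 0.8 m; q_7 = 0.34 × 0.27 × 0.8 = 0.07344 m³/s
Q = Σ qᵢ = 11.20 m³/s

11.2 m³/s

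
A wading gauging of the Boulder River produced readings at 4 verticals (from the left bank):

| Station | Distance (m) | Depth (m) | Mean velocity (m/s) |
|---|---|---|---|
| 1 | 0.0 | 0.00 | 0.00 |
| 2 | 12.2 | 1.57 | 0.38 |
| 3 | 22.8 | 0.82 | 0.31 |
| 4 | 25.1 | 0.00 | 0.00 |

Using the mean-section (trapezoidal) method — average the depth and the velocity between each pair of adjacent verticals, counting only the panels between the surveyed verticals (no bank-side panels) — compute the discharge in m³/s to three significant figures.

Panel 1-2: Δb = 12.2 m, d̄ = (0.00+1.57)/2 = 0.785, v̄ = (0.00+0.38)/2 = 0.19 → q = 12.2×0.785×0.19 = 1.820 m³/s
Panel 2-3: Δb = 10.6 m, d̄ = (1.57+0.82)/2 = 1.195, v̄ = (0.38+0.31)/2 = 0.345 → q = 10.6×1.195×0.345 = 4.370 m³/s
Panel 3-4: Δb = 2.3 m, d̄ = (0.82+0.00)/2 = 0.41, v̄ = (0.31+0.00)/2 = 0.155 → q = 2.3×0.41×0.155 = 0.1462 m³/s
Q = Σ q = 6.336 m³/s

6.34 m³/s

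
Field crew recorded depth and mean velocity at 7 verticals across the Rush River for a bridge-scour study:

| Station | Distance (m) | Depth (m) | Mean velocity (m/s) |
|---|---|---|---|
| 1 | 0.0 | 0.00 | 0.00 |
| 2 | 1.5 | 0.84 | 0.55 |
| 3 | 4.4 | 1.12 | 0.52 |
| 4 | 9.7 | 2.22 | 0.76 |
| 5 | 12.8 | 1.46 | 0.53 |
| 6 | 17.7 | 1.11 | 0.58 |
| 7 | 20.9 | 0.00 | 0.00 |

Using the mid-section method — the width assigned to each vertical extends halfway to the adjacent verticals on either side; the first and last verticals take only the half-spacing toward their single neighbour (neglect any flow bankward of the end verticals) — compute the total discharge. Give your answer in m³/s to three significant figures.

16.2 m³/s

w_2 = (4.4 − 0.0)/2 = 2.2 m; q_2 = 0.55 × 0.84 × 2.2 = 1.016 m³/s
w_3 = (9.7 − 1.5)/2 = 4.1 m; q_3 = 0.52 × 1.12 × 4.1 = 2.388 m³/s
w_4 = (12.8 − 4.4)/2 = 4.2 m; q_4 = 0.76 × 2.22 × 4.2 = 7.086 m³/s
w_5 = (17.7 − 9.7)/2 = 4 m; q_5 = 0.53 × 1.46 × 4 = 3.095 m³/s
w_6 = (20.9 − 12.8)/2 = 4.05 m; q_6 = 0.58 × 1.11 × 4.05 = 2.607 m³/s
Stations 1, 7 contribute zero (depth or velocity is 0).
Q = Σ qᵢ = 16.19 m³/s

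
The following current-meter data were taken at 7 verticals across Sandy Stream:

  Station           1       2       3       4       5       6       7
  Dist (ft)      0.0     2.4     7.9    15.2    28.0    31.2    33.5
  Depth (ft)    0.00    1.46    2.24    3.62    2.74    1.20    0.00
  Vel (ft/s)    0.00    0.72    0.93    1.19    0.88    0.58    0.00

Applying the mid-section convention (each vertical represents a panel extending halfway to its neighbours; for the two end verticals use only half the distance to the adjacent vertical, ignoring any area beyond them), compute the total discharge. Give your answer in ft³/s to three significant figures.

w_2 = (7.9 − 0.0)/2 = 3.95 ft; q_2 = 0.72 × 1.46 × 3.95 = 4.152 ft³/s
w_3 = (15.2 − 2.4)/2 = 6.4 ft; q_3 = 0.93 × 2.24 × 6.4 = 13.33 ft³/s
w_4 = (28.0 − 7.9)/2 = 10.05 ft; q_4 = 1.19 × 3.62 × 10.05 = 43.29 ft³/s
w_5 = (31.2 − 15.2)/2 = 8 ft; q_5 = 0.88 × 2.74 × 8 = 19.29 ft³/s
w_6 = (33.5 − 28.0)/2 = 2.75 ft; q_6 = 0.58 × 1.20 × 2.75 = 1.914 ft³/s
Stations 1, 7 contribute zero (depth or velocity is 0).
Q = Σ qᵢ = 81.98 ft³/s

82.0 ft³/s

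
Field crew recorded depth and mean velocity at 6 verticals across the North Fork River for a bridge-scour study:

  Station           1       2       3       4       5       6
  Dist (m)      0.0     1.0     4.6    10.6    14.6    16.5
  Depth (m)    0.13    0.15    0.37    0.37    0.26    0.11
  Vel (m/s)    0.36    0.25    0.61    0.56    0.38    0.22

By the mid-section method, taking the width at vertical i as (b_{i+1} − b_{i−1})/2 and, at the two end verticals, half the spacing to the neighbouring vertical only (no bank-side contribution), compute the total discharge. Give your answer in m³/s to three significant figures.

2.54 m³/s

w_1 = (1.0 − 0.0)/2 = 0.5 m; q_1 = 0.36 × 0.13 × 0.5 = 0.02340 m³/s
w_2 = (4.6 − 0.0)/2 = 2.3 m; q_2 = 0.25 × 0.15 × 2.3 = 0.08625 m³/s
w_3 = (10.6 − 1.0)/2 = 4.8 m; q_3 = 0.61 × 0.37 × 4.8 = 1.083 m³/s
w_4 = (14.6 − 4.6)/2 = 5 m; q_4 = 0.56 × 0.37 × 5 = 1.036 m³/s
w_5 = (16.5 − 10.6)/2 = 2.95 m; q_5 = 0.38 × 0.26 × 2.95 = 0.2915 m³/s
w_6 = (16.5 − 14.6)/2 = 0.95 m; q_6 = 0.22 × 0.11 × 0.95 = 0.02299 m³/s
Q = Σ qᵢ = 2.543 m³/s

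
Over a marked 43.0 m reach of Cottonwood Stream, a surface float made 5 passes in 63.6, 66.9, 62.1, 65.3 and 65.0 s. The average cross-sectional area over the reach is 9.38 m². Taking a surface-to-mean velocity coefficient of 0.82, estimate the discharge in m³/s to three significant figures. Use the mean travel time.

t̄ = (63.6 + 66.9 + 62.1 + 65.3 + 65.0) / 5 = 64.58 s
v_surface = L / t̄ = 43.0 / 64.58 = 0.6658 m/s
v_mean = 0.82 × 0.6658 = 0.5460 m/s
Q = A × v_mean = 9.38 × 0.5460 = 5.121 m³/s

5.12 m³/s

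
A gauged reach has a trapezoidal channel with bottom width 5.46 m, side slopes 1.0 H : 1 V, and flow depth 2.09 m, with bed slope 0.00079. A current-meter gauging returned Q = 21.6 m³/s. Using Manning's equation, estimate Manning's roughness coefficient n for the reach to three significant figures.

A = (b + z·y)·y = (5.46 + 1.0×2.09)×2.09 = 15.78 m²
P = b + 2y√(1+z²) = 5.46 + 2×2.09×√(1+1.0²) = 11.37 m
R = A/P = 15.78/11.37 = 1.388 m
n = (1/Q)·A·R^(2/3)·S^(1/2) = (1/21.6) × 15.78 × 1.244 × 0.02811 = 0.02554

0.0255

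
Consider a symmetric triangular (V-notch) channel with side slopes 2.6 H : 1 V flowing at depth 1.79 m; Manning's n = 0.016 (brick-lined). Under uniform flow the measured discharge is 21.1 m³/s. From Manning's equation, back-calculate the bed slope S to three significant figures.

A = z·y² = 2.6×1.79² = 8.331 m²
P = 2y√(1+z²) = 2×1.79×√(1+2.6²) = 9.973 m
R = A/P = 8.331/9.973 = 0.8353 m
S = (Q·n / (1·A·R^(2/3)))² = (21.1×0.016 / (1×8.331×0.8870))² = 0.002087

0.00209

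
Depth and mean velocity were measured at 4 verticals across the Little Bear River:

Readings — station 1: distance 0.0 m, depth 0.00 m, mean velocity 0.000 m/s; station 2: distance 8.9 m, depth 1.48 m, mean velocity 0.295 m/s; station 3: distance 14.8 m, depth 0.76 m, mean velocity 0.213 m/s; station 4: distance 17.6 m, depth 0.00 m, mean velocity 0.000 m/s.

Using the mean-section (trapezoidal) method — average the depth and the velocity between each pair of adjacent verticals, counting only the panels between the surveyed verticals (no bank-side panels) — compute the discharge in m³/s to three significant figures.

2.76 m³/s

Panel 1-2: Δb = 8.9 m, d̄ = (0.00+1.48)/2 = 0.74, v̄ = (0.000+0.295)/2 = 0.1475 → q = 8.9×0.74×0.1475 = 0.9714 m³/s
Panel 2-3: Δb = 5.9 m, d̄ = (1.48+0.76)/2 = 1.12, v̄ = (0.295+0.213)/2 = 0.254 → q = 5.9×1.12×0.254 = 1.678 m³/s
Panel 3-4: Δb = 2.8 m, d̄ = (0.76+0.00)/2 = 0.38, v̄ = (0.213+0.000)/2 = 0.1065 → q = 2.8×0.38×0.1065 = 0.1133 m³/s
Q = Σ q = 2.763 m³/s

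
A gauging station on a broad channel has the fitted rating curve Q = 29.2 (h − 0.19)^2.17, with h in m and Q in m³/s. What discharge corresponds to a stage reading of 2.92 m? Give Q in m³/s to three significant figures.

Q = 29.2 × (2.92 − 0.19)^2.17 = 29.2 × 2.73^2.17 = 258.1 m³/s

258 m³/s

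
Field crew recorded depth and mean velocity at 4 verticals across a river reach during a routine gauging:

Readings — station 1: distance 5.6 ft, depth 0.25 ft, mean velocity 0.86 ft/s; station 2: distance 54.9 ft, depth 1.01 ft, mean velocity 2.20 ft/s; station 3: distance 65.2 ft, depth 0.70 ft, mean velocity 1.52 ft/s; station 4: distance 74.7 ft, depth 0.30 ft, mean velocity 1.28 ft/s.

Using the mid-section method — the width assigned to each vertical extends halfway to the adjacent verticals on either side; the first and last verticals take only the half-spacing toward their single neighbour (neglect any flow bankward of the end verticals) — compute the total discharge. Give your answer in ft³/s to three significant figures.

w_1 = (54.9 − 5.6)/2 = 24.65 ft; q_1 = 0.86 × 0.25 × 24.65 = 5.300 ft³/s
w_2 = (65.2 − 5.6)/2 = 29.8 ft; q_2 = 2.20 × 1.01 × 29.8 = 66.22 ft³/s
w_3 = (74.7 − 54.9)/2 = 9.9 ft; q_3 = 1.52 × 0.70 × 9.9 = 10.53 ft³/s
w_4 = (74.7 − 65.2)/2 = 4.75 ft; q_4 = 1.28 × 0.30 × 4.75 = 1.824 ft³/s
Q = Σ qᵢ = 83.87 ft³/s

83.9 ft³/s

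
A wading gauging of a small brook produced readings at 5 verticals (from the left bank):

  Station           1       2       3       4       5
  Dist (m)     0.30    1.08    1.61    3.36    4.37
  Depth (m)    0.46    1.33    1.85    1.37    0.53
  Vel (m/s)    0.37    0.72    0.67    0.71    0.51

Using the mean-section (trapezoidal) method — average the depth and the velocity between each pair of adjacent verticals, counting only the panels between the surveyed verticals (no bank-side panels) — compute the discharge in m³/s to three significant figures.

3.50 m³/s

Panel 1-2: Δb = 0.78 m, d̄ = (0.46+1.33)/2 = 0.895, v̄ = (0.37+0.72)/2 = 0.545 → q = 0.78×0.895×0.545 = 0.3805 m³/s
Panel 2-3: Δb = 0.53 m, d̄ = (1.33+1.85)/2 = 1.59, v̄ = (0.72+0.67)/2 = 0.695 → q = 0.53×1.59×0.695 = 0.5857 m³/s
Panel 3-4: Δb = 1.75 m, d̄ = (1.85+1.37)/2 = 1.61, v̄ = (0.67+0.71)/2 = 0.69 → q = 1.75×1.61×0.69 = 1.944 m³/s
Panel 4-5: Δb = 1.01 m, d̄ = (1.37+0.53)/2 = 0.95, v̄ = (0.71+0.51)/2 = 0.61 → q = 1.01×0.95×0.61 = 0.5853 m³/s
Q = Σ q = 3.496 m³/s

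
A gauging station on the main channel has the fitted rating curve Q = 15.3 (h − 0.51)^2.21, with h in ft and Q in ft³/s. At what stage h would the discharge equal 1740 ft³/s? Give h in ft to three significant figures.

h − h₀ = (Q/C)^(1/b) = (1740/15.3)^(1/2.21) = 8.516 ft
h = 0.51 + 8.516 = 9.026 ft

9.03 ft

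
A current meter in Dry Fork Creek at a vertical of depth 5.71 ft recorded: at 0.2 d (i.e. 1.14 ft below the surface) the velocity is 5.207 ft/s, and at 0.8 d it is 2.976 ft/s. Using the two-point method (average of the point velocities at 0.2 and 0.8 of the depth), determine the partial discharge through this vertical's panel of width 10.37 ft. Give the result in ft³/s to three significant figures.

v̄ = (5.207 + 2.976) / 2 = 4.092 ft/s
q = v̄ × d × w = 4.092 × 5.71 × 10.37 = 242.3 ft³/s

242 ft³/s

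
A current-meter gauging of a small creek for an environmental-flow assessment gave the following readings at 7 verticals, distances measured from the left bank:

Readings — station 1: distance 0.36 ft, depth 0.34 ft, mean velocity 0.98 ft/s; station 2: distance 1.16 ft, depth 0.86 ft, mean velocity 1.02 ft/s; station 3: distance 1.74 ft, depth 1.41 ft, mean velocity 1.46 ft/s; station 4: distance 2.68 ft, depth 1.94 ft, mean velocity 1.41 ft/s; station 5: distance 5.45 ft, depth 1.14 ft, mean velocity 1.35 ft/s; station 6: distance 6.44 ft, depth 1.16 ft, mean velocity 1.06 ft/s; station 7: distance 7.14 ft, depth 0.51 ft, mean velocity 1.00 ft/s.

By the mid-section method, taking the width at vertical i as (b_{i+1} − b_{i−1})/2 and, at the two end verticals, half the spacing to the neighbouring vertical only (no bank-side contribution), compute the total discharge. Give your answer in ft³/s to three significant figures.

w_1 = (1.16 − 0.36)/2 = 0.4 ft; q_1 = 0.98 × 0.34 × 0.4 = 0.1333 ft³/s
w_2 = (1.74 − 0.36)/2 = 0.69 ft; q_2 = 1.02 × 0.86 × 0.69 = 0.6053 ft³/s
w_3 = (2.68 − 1.16)/2 = 0.76 ft; q_3 = 1.46 × 1.41 × 0.76 = 1.565 ft³/s
w_4 = (5.45 − 1.74)/2 = 1.855 ft; q_4 = 1.41 × 1.94 × 1.855 = 5.074 ft³/s
w_5 = (6.44 − 2.68)/2 = 1.88 ft; q_5 = 1.35 × 1.14 × 1.88 = 2.893 ft³/s
w_6 = (7.14 − 5.45)/2 = 0.845 ft; q_6 = 1.06 × 1.16 × 0.845 = 1.039 ft³/s
w_7 = (7.14 − 6.44)/2 = 0.35 ft; q_7 = 1.00 × 0.51 × 0.35 = 0.1785 ft³/s
Q = Σ qᵢ = 11.49 ft³/s

11.5 ft³/s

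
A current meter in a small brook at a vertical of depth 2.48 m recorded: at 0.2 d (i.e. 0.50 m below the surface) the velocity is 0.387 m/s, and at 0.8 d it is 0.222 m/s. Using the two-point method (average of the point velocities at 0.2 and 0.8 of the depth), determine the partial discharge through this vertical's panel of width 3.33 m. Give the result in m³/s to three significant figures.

2.51 m³/s

v̄ = (0.387 + 0.222) / 2 = 0.3045 m/s
q = v̄ × d × w = 0.3045 × 2.48 × 3.33 = 2.515 m³/s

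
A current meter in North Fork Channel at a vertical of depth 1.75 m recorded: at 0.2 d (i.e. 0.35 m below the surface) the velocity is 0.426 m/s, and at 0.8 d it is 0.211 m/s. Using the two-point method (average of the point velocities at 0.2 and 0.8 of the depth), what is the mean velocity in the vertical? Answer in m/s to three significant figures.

0.319 m/s

v̄ = (0.426 + 0.211) / 2 = 0.3185 m/s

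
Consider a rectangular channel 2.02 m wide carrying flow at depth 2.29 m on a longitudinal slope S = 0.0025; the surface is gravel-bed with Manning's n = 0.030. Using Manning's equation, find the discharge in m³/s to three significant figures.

6.08 m³/s

A = b·y = 2.02 × 2.29 = 4.626 m²
P = b + 2y = 2.02 + 2×2.29 = 6.600 m
R = A/P = 4.626/6.600 = 0.7009 m
Q = (1/n)·A·R^(2/3)·S^(1/2) = (1/0.030) × 4.626 × 0.7009^(2/3) × 0.0025^(1/2) = 6.083 m³/s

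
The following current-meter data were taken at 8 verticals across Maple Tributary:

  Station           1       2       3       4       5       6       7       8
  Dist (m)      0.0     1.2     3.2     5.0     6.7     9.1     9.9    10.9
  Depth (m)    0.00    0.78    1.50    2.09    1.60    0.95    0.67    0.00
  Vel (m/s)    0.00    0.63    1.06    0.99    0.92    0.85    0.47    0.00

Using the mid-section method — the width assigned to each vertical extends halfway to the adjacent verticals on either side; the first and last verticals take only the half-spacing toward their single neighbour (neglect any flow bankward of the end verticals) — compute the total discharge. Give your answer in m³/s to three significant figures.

12.0 m³/s

w_2 = (3.2 − 0.0)/2 = 1.6 m; q_2 = 0.63 × 0.78 × 1.6 = 0.7862 m³/s
w_3 = (5.0 − 1.2)/2 = 1.9 m; q_3 = 1.06 × 1.50 × 1.9 = 3.021 m³/s
w_4 = (6.7 − 3.2)/2 = 1.75 m; q_4 = 0.99 × 2.09 × 1.75 = 3.621 m³/s
w_5 = (9.1 − 5.0)/2 = 2.05 m; q_5 = 0.92 × 1.60 × 2.05 = 3.018 m³/s
w_6 = (9.9 − 6.7)/2 = 1.6 m; q_6 = 0.85 × 0.95 × 1.6 = 1.292 m³/s
w_7 = (10.9 − 9.1)/2 = 0.9 m; q_7 = 0.47 × 0.67 × 0.9 = 0.2834 m³/s
Stations 1, 8 contribute zero (depth or velocity is 0).
Q = Σ qᵢ = 12.02 m³/s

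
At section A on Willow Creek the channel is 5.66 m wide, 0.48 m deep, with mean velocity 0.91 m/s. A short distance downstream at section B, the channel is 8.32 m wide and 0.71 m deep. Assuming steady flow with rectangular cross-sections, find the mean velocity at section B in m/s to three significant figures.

Q = A₁V₁ = (5.66×0.48) × 0.91 = 2.472 m³/s
A₂ = 8.32 × 0.71 = 5.907 m²
V₂ = Q/A₂ = 2.472/5.907 = 0.4185 m/s

0.419 m/s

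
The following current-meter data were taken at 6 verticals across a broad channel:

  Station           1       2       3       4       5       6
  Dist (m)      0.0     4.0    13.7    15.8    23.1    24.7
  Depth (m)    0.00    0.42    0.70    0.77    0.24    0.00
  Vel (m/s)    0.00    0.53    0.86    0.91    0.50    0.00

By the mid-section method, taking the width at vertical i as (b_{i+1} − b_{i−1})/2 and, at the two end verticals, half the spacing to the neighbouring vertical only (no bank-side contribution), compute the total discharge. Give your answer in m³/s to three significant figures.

w_2 = (13.7 − 0.0)/2 = 6.85 m; q_2 = 0.53 × 0.42 × 6.85 = 1.525 m³/s
w_3 = (15.8 − 4.0)/2 = 5.9 m; q_3 = 0.86 × 0.70 × 5.9 = 3.552 m³/s
w_4 = (23.1 − 13.7)/2 = 4.7 m; q_4 = 0.91 × 0.77 × 4.7 = 3.293 m³/s
w_5 = (24.7 − 15.8)/2 = 4.45 m; q_5 = 0.50 × 0.24 × 4.45 = 0.5340 m³/s
Stations 1, 6 contribute zero (depth or velocity is 0).
Q = Σ qᵢ = 8.904 m³/s

8.90 m³/s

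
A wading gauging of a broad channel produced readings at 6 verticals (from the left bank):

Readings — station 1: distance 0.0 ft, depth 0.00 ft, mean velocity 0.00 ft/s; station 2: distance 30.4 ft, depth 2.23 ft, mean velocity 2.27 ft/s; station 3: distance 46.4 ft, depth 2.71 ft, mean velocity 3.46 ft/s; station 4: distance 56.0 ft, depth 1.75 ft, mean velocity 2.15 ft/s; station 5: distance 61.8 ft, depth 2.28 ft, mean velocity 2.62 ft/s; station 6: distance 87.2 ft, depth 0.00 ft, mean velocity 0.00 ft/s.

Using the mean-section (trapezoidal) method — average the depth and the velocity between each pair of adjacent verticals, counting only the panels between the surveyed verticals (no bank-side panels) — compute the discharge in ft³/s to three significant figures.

278 ft³/s

Panel 1-2: Δb = 30.4 ft, d̄ = (0.00+2.23)/2 = 1.115, v̄ = (0.00+2.27)/2 = 1.135 → q = 30.4×1.115×1.135 = 38.47 ft³/s
Panel 2-3: Δb = 16 ft, d̄ = (2.23+2.71)/2 = 2.47, v̄ = (2.27+3.46)/2 = 2.865 → q = 16×2.47×2.865 = 113.2 ft³/s
Panel 3-4: Δb = 9.6 ft, d̄ = (2.71+1.75)/2 = 2.23, v̄ = (3.46+2.15)/2 = 2.805 → q = 9.6×2.23×2.805 = 60.05 ft³/s
Panel 4-5: Δb = 5.8 ft, d̄ = (1.75+2.28)/2 = 2.015, v̄ = (2.15+2.62)/2 = 2.385 → q = 5.8×2.015×2.385 = 27.87 ft³/s
Panel 5-6: Δb = 25.4 ft, d̄ = (2.28+0.00)/2 = 1.14, v̄ = (2.62+0.00)/2 = 1.31 → q = 25.4×1.14×1.31 = 37.93 ft³/s
Q = Σ q = 277.6 ft³/s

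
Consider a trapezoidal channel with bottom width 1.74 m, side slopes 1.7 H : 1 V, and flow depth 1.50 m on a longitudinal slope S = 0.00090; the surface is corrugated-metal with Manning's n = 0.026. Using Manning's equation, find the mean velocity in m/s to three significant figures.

1.03 m/s

A = (b + z·y)·y = (1.74 + 1.7×1.50)×1.50 = 6.435 m²
P = b + 2y√(1+z²) = 1.74 + 2×1.50×√(1+1.7²) = 7.657 m
R = A/P = 6.435/7.657 = 0.8404 m
Q = (1/n)·A·R^(2/3)·S^(1/2) = (1/0.026) × 6.435 × 0.8404^(2/3) × 0.00090^(1/2) = 6.612 m³/s
V = Q/A = 6.612/6.435 = 1.028 m/s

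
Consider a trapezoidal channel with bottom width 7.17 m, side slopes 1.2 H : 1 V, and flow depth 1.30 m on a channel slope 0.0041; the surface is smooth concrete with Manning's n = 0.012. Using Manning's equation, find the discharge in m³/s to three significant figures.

A = (b + z·y)·y = (7.17 + 1.2×1.30)×1.30 = 11.35 m²
P = b + 2y√(1+z²) = 7.17 + 2×1.30×√(1+1.2²) = 11.23 m
R = A/P = 11.35/11.23 = 1.010 m
Q = (1/n)·A·R^(2/3)·S^(1/2) = (1/0.012) × 11.35 × 1.010^(2/3) × 0.0041^(1/2) = 60.98 m³/s

61.0 m³/s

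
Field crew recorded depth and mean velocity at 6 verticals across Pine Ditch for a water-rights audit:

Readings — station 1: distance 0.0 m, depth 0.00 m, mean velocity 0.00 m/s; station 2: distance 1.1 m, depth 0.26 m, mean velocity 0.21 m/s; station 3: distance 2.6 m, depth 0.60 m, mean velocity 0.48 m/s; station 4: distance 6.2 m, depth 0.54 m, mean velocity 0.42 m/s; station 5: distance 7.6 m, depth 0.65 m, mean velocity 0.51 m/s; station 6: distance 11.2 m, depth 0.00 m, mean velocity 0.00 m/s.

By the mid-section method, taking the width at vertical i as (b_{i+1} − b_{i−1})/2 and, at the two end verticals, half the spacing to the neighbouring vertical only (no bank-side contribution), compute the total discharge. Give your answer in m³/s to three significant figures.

w_2 = (2.6 − 0.0)/2 = 1.3 m; q_2 = 0.21 × 0.26 × 1.3 = 0.07098 m³/s
w_3 = (6.2 − 1.1)/2 = 2.55 m; q_3 = 0.48 × 0.60 × 2.55 = 0.7344 m³/s
w_4 = (7.6 − 2.6)/2 = 2.5 m; q_4 = 0.42 × 0.54 × 2.5 = 0.5670 m³/s
w_5 = (11.2 − 6.2)/2 = 2.5 m; q_5 = 0.51 × 0.65 × 2.5 = 0.8288 m³/s
Stations 1, 6 contribute zero (depth or velocity is 0).
Q = Σ qᵢ = 2.201 m³/s

2.20 m³/s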